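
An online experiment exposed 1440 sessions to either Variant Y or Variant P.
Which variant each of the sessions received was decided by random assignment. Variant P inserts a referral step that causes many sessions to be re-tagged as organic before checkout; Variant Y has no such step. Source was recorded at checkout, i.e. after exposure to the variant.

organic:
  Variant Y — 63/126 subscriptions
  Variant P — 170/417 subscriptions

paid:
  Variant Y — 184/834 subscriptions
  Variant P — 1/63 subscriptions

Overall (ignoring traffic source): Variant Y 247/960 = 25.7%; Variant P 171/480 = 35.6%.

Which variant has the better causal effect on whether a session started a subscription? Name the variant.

The stratified and pooled comparisons disagree (Variant Y wins within each traffic source; Variant P wins overall), so the answer turns on the causal role of traffic source.
Because the variant influences traffic source, traffic source is a post-treatment mediator, not a confounder. Stratifying on it would bias the estimate; the causal effect is the crude pooled difference.
Pooled: Variant Y 25.7% vs Variant P 35.6%; Variant P is higher overall.

Variant P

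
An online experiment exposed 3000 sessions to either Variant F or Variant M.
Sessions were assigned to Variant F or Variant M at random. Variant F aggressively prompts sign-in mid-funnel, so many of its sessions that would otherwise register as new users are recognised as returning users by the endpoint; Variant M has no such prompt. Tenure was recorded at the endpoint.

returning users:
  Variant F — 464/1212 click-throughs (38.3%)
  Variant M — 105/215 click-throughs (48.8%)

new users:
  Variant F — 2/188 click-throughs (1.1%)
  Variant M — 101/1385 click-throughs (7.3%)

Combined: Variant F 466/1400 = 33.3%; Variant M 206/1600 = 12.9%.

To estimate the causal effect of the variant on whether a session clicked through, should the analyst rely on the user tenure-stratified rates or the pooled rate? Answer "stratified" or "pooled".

The user tenure-specific comparison favours Variant M throughout, but the pooled figures favour Variant F. The question is whether to condition on user tenure.
The distribution of user tenure is itself part of what the variant does — it is an intermediate outcome. Holding it fixed would remove that part of the effect; the total effect is the pooled difference.
Pooled: Variant F 33.3% vs Variant M 12.9%; Variant F is higher overall.

pooled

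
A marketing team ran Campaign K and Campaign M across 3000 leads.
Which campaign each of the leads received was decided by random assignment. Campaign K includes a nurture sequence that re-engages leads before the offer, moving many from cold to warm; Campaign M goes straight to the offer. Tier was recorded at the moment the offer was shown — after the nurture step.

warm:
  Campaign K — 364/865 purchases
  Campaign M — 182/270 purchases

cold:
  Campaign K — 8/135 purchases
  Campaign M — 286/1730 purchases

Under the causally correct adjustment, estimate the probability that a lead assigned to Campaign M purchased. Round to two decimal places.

0.23

Engagement tier here is a post-treatment variable shaped by the campaign; conditioning on it would introduce bias rather than remove it. The overall comparison is the causal one.
So P(outcome | do(Campaign M)) is just the pooled rate for Campaign M: 468/2000 = 0.234.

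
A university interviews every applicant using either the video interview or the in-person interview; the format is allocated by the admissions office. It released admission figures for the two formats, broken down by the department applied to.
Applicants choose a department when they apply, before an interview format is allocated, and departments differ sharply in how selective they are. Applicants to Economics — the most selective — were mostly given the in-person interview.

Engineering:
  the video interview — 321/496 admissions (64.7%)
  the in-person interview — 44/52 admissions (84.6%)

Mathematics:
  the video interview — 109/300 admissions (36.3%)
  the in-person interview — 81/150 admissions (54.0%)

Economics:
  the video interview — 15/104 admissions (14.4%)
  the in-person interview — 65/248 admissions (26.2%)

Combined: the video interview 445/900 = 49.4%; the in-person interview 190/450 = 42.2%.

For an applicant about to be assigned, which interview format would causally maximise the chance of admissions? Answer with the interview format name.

the in-person interview

Since department is a pre-existing factor (not a product of the interview format) and it affects the outcome on its own, it is a confounder. The stratified rates, not the pooled rate, identify the causal effect.
Within each level — Engineering: 64.7% vs 84.6%; Mathematics: 36.3% vs 54.0%; Economics: 14.4% vs 26.2% — the in-person interview is higher every time.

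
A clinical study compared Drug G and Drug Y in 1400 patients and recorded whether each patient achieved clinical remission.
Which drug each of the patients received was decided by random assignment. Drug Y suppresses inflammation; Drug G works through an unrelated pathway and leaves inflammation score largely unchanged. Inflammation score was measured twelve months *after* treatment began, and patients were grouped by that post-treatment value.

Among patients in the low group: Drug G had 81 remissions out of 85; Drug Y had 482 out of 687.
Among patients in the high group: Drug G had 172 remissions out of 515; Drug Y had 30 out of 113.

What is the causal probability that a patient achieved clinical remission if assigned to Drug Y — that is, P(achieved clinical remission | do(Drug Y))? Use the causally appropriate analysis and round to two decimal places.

0.64

Inflammation score is recorded after the drug and is itself shifted by it — it sits on the causal path from drug to outcome. Conditioning on a mediator would strip out part of the effect we want; the pooled comparison gives the total causal effect.
So P(outcome | do(Drug Y)) is just the pooled rate for Drug Y: 512/800 = 0.640.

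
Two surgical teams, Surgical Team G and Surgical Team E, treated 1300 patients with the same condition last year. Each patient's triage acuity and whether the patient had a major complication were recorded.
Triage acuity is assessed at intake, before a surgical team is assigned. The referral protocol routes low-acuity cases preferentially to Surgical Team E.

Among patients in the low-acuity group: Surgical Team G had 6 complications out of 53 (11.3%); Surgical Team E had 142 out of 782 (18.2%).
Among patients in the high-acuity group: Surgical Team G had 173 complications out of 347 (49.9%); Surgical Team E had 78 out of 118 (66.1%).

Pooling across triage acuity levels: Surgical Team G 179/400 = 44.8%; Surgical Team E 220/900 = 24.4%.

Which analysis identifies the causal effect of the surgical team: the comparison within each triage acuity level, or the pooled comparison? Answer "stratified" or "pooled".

Nothing the surgical team does changes triage acuity; the imbalance is an allocation artefact. With triage acuity also predicting the outcome, the pooled figure is confounded, and the within-stratum comparison is the causal one.
Within each level — low-acuity: 11.3% vs 18.2%; high-acuity: 49.9% vs 66.1% — Surgical Team G is lower every time.

stratified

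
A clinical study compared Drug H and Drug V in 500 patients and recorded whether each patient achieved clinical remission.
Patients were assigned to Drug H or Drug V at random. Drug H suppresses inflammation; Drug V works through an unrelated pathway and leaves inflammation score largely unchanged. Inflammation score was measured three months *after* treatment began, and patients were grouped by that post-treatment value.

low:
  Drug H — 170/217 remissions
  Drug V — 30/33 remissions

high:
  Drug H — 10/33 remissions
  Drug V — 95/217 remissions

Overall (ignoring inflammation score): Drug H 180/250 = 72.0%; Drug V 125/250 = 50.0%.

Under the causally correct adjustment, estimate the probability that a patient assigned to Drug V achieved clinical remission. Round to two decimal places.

0.50

Inflammation score lies on the pathway drug → inflammation score → outcome, so adjusting for it blocks the indirect effect. For the total causal effect of drug, use the unadjusted pooled rates.
So P(outcome | do(Drug V)) is just the pooled rate for Drug V: 125/250 = 0.500.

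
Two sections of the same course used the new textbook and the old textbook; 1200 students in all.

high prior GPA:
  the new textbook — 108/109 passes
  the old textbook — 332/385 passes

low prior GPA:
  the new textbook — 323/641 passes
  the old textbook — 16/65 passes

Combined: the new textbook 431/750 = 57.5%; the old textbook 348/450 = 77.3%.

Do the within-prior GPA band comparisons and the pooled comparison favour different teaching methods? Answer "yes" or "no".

Within each prior GPA band level (high prior GPA 99.1% vs 86.2%; low prior GPA 50.4% vs 24.6%), the new textbook has the higher rate every time. Pooled: 57.5% vs 77.3% — the old textbook has the higher rate overall. The two comparisons disagree.

yes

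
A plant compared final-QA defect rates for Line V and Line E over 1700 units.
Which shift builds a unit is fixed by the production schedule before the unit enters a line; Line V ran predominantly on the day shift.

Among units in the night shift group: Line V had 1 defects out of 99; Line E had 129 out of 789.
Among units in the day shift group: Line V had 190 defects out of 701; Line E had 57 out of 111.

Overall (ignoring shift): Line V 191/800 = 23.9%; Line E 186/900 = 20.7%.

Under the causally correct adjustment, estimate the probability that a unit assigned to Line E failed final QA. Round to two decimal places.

0.33

Nothing the line does changes shift; the imbalance is an allocation artefact. With shift also predicting the outcome, the pooled figure is confounded, and the within-stratum comparison is the causal one.
Standardising Line E to the population shift mix: 0.522·129/789 + 0.478·57/111 = 0.331.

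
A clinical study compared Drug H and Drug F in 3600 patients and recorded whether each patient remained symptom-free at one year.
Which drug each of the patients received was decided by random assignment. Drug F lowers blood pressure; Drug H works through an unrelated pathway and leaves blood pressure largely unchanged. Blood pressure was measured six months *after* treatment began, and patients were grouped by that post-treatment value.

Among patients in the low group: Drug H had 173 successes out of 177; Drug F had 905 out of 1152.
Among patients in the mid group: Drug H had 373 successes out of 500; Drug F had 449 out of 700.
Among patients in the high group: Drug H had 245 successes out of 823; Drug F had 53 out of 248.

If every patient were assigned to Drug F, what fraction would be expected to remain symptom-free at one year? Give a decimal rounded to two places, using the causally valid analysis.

Drug H is higher inside every blood pressure stratum but Drug F is higher in aggregate. Whether to stratify depends on how blood pressure relates to the drug.
Because the drug influences blood pressure, blood pressure is a post-treatment mediator, not a confounder. Stratifying on it would bias the estimate; the causal effect is the crude pooled difference.
So P(outcome | do(Drug F)) is just the pooled rate for Drug F: 1407/2100 = 0.670.

0.67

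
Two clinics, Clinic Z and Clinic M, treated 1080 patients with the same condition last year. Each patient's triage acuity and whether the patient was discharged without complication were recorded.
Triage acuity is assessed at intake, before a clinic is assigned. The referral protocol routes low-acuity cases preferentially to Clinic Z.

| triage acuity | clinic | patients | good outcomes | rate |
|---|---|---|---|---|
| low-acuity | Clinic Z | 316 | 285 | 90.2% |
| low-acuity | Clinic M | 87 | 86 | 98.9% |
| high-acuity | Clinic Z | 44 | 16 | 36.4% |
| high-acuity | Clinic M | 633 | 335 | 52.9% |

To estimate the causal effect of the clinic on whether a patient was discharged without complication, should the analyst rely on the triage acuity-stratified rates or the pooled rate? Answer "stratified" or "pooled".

Here triage acuity is a common cause — it drives both which clinic a case falls under and the outcome. The crude comparison mixes populations; the stratum-specific rates are the causally relevant ones.
Within each level — low-acuity: 90.2% vs 98.9%; high-acuity: 36.4% vs 52.9% — Clinic M is higher every time.

stratified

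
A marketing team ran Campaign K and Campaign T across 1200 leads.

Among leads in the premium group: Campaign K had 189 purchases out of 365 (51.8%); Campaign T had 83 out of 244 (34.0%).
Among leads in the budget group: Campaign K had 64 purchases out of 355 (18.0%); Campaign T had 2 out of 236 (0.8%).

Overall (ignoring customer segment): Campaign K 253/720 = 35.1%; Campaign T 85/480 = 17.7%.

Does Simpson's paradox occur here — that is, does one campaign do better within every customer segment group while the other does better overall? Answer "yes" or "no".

no

Within each customer segment level (premium 51.8% vs 34.0%; budget 18.0% vs 0.8%), Campaign K has the higher rate every time. Pooled: 35.1% vs 17.7% — Campaign K has the higher rate overall. They agree.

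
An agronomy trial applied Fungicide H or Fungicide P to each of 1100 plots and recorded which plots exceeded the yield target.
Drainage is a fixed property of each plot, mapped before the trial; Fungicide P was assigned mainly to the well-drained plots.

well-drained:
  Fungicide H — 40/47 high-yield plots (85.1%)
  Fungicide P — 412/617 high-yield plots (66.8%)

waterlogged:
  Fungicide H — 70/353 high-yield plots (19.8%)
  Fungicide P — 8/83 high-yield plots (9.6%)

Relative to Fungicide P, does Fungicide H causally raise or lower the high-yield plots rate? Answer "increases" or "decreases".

The field drainage-specific comparison favours Fungicide H throughout, but the pooled figures favour Fungicide P. The question is whether to condition on field drainage.
Field drainage differs across fungicides for reasons unrelated to any effect of the fungicide itself, and it separately predicts the outcome — a classic confounder. We must compare within field drainage levels.
Within each level — well-drained: 85.1% vs 66.8%; waterlogged: 19.8% vs 9.6% — Fungicide H is higher every time.

increases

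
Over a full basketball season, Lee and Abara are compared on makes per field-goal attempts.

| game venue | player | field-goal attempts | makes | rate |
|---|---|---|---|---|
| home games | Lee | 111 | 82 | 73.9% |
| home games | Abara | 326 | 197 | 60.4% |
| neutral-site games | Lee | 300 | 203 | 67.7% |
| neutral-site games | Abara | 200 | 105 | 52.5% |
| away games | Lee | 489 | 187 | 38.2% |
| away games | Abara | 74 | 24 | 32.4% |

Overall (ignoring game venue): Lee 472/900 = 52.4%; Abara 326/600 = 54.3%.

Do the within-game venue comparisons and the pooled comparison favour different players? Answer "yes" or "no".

yes

Within each game venue level (home games 73.9% vs 60.4%; neutral-site games 67.7% vs 52.5%; away games 38.2% vs 32.4%), Lee has the higher rate every time. Pooled: 52.4% vs 54.3% — Abara has the higher rate overall. The two comparisons disagree.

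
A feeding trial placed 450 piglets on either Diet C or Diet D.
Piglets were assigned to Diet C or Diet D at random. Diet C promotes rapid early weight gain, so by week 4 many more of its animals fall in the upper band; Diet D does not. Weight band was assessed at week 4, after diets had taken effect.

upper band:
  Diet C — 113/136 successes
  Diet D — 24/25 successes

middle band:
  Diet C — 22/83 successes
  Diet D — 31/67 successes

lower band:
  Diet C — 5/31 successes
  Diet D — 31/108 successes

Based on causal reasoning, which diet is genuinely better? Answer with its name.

Diet C

Week-4 weight band is recorded after the diet and is itself shifted by it — it sits on the causal path from diet to outcome. Conditioning on a mediator would strip out part of the effect we want; the pooled comparison gives the total causal effect.
Pooled: Diet C 56.0% vs Diet D 43.0%; Diet C is higher overall.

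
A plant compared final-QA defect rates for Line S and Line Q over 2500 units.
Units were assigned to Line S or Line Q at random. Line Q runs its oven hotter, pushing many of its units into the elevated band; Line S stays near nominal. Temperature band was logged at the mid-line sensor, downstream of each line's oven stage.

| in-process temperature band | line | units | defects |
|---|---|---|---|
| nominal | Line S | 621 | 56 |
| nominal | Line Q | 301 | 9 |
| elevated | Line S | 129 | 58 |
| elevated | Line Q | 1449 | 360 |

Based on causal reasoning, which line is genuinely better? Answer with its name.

Line S

In-process temperature band is downstream of the line. One should not condition on a consequence of treatment, so the overall rates are the right comparison.
Pooled: Line S 15.2% vs Line Q 21.1%; Line S is lower overall.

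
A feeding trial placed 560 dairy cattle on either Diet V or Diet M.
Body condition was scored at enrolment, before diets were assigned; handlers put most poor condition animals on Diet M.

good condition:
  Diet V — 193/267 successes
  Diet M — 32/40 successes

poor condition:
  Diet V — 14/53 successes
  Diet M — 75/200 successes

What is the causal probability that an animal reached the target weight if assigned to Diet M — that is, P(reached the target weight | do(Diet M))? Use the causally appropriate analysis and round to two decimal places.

0.61

Within every starting body condition level Diet M has the higher rate, yet pooled Diet V does — Simpson's reversal.
The imbalance in starting body condition arose from how dairy cattle were allocated, not from anything the diet did; and starting body condition independently affects the outcome. The pooled gap is confounded — condition on starting body condition.
Standardising Diet M to the population starting body condition mix: 0.548·32/40 + 0.452·75/200 = 0.608.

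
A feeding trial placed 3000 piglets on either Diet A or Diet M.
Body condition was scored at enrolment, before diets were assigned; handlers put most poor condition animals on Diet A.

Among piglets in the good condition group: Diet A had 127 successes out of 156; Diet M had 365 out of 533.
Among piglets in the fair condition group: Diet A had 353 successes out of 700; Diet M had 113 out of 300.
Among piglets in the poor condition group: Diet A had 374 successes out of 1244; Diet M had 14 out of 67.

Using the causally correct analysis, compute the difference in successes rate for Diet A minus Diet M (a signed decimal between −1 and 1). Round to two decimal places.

Diet A is higher inside every starting body condition stratum but Diet M is higher in aggregate. Whether to stratify depends on how starting body condition relates to the diet.
Starting body condition is set before the diet has any effect — it is not caused by the diet — and it independently drives the outcome. That makes it a confounder, so the causal comparison is within starting body condition levels.
Adjusting over the population distribution of starting body condition: 0.230·(0.814−0.685) + 0.333·(0.504−0.377) + 0.437·(0.301−0.209) = +0.112.

+0.11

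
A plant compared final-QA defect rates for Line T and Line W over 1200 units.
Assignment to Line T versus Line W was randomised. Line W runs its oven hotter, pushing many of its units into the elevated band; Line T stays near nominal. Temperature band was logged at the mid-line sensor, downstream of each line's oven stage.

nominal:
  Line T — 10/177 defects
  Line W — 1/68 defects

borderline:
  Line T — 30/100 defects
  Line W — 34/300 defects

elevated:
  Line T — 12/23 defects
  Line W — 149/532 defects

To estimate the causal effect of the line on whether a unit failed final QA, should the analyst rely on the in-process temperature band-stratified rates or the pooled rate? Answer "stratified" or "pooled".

Within every in-process temperature band level Line W has the lower rate, yet pooled Line T does — Simpson's reversal.
Because the line influences in-process temperature band, in-process temperature band is a post-treatment mediator, not a confounder. Stratifying on it would bias the estimate; the causal effect is the crude pooled difference.
Pooled: Line T 17.3% vs Line W 20.4%; Line T is lower overall.

pooled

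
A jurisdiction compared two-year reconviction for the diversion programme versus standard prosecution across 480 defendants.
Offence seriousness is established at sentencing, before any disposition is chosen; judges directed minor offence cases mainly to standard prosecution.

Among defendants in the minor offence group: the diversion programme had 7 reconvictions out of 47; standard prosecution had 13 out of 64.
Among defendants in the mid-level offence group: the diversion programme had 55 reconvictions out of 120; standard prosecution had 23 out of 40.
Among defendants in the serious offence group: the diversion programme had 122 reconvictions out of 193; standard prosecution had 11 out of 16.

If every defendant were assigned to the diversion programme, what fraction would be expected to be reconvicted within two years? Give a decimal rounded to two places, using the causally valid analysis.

0.46

The stratified and pooled comparisons disagree (the diversion programme wins within each offence seriousness; standard prosecution wins overall), so the answer turns on the causal role of offence seriousness.
Since offence seriousness is a pre-existing factor (not a product of the disposition) and it affects the outcome on its own, it is a confounder. The stratified rates, not the pooled rate, identify the causal effect.
Standardising the diversion programme to the population offence seriousness mix: 0.231·7/47 + 0.333·55/120 + 0.435·122/193 = 0.462.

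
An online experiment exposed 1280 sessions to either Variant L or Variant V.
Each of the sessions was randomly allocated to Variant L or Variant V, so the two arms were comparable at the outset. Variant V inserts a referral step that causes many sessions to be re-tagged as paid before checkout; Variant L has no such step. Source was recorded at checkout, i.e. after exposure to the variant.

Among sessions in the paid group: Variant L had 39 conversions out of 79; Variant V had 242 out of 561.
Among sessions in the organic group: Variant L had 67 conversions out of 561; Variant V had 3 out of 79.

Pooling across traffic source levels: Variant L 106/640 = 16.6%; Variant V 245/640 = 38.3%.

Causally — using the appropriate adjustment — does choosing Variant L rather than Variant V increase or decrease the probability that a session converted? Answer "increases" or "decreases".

decreases

The stratified and pooled comparisons disagree (Variant L wins within each traffic source; Variant V wins overall), so the answer turns on the causal role of traffic source.
Stratifying would compare variants among sessions the variants themselves sorted into traffic source groups — a form of selection on an intermediate. The unconditioned pooled rates give the total causal effect.
Pooled: Variant L 16.6% vs Variant V 38.3%; Variant V is higher overall.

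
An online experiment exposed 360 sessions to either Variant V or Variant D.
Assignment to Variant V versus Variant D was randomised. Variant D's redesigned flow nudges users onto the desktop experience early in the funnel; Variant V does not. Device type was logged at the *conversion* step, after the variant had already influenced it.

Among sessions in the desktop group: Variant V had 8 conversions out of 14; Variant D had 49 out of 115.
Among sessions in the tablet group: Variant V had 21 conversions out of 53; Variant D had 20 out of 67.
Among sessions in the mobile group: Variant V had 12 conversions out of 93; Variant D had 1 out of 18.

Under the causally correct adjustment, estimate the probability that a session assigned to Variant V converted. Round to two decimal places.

The stratified and pooled comparisons disagree (Variant V wins within each device type; Variant D wins overall), so the answer turns on the causal role of device type.
Stratifying would compare variants among sessions the variants themselves sorted into device type groups — a form of selection on an intermediate. The unconditioned pooled rates give the total causal effect.
So P(outcome | do(Variant V)) is just the pooled rate for Variant V: 41/160 = 0.256.

0.26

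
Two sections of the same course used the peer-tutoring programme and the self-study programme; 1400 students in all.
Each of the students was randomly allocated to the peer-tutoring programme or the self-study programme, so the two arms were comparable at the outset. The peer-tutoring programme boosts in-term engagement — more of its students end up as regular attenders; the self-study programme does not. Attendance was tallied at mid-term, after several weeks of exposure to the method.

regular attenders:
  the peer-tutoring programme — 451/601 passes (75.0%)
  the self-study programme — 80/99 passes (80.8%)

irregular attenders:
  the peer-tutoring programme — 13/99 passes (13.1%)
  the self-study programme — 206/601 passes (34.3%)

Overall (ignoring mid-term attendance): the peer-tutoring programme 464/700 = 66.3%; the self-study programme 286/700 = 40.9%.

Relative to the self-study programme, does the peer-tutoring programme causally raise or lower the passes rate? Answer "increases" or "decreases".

Mid-term attendance is downstream of the teaching method. One should not condition on a consequence of treatment, so the overall rates are the right comparison.
Pooled: the peer-tutoring programme 66.3% vs the self-study programme 40.9%; the peer-tutoring programme is higher overall.

increases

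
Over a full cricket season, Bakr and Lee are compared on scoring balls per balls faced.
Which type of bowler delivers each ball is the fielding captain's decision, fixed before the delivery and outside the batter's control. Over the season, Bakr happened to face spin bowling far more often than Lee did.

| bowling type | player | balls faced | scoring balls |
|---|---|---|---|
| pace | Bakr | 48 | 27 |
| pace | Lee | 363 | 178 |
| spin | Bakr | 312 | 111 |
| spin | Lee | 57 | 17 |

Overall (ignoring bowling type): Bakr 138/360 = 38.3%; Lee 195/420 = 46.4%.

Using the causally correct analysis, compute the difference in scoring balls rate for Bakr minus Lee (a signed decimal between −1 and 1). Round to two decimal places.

+0.07

Bowling type differs across players for reasons unrelated to any effect of the player itself, and it separately predicts the outcome — a classic confounder. We must compare within bowling type levels.
Adjusting over the population distribution of bowling type: 0.527·(0.562−0.490) + 0.473·(0.356−0.298) = +0.065.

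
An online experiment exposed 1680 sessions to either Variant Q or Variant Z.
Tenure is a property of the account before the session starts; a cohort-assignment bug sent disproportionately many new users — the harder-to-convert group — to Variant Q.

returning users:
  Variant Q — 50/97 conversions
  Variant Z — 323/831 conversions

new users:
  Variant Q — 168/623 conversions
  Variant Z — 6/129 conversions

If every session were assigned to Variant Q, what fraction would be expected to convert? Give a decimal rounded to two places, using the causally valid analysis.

0.41

Since user tenure is a pre-existing factor (not a product of the variant) and it affects the outcome on its own, it is a confounder. The stratified rates, not the pooled rate, identify the causal effect.
Standardising Variant Q to the population user tenure mix: 0.552·50/97 + 0.448·168/623 = 0.405.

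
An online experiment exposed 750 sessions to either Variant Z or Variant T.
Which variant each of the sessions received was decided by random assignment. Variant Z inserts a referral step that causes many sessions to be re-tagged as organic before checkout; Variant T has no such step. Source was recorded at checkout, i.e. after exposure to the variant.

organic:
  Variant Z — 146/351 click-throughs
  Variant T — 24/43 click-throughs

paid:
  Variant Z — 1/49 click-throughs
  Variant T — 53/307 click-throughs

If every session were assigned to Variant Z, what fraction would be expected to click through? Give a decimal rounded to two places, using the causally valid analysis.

Stratifying would compare variants among sessions the variants themselves sorted into traffic source groups — a form of selection on an intermediate. The unconditioned pooled rates give the total causal effect.
So P(outcome | do(Variant Z)) is just the pooled rate for Variant Z: 147/400 = 0.367.

0.37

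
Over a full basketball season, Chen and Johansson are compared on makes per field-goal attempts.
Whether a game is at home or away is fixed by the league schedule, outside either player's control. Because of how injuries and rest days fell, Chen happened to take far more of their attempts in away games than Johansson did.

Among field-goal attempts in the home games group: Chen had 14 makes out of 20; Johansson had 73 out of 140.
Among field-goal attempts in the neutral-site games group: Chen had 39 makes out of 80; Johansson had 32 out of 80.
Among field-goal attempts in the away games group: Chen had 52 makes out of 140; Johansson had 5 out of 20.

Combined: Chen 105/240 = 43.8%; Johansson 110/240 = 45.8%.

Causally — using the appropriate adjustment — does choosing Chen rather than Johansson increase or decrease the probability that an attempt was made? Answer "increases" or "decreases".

increases

The stratified and pooled comparisons disagree (Chen wins within each game venue; Johansson wins overall), so the answer turns on the causal role of game venue.
Game venue differs across players for reasons unrelated to any effect of the player itself, and it separately predicts the outcome — a classic confounder. We must compare within game venue levels.
Within each level — home games: 70.0% vs 52.1%; neutral-site games: 48.8% vs 40.0%; away games: 37.1% vs 25.0% — Chen is higher every time.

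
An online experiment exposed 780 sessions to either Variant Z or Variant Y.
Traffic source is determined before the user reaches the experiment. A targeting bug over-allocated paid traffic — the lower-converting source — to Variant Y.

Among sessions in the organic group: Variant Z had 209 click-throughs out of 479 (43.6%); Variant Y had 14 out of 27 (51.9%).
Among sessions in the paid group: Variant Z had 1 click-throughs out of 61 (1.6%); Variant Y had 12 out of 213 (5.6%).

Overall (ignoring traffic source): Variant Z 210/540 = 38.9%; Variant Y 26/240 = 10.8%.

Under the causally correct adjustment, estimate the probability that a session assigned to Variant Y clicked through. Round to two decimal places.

0.36

Since traffic source is a pre-existing factor (not a product of the variant) and it affects the outcome on its own, it is a confounder. The stratified rates, not the pooled rate, identify the causal effect.
Standardising Variant Y to the population traffic source mix: 0.649·14/27 + 0.351·12/213 = 0.356.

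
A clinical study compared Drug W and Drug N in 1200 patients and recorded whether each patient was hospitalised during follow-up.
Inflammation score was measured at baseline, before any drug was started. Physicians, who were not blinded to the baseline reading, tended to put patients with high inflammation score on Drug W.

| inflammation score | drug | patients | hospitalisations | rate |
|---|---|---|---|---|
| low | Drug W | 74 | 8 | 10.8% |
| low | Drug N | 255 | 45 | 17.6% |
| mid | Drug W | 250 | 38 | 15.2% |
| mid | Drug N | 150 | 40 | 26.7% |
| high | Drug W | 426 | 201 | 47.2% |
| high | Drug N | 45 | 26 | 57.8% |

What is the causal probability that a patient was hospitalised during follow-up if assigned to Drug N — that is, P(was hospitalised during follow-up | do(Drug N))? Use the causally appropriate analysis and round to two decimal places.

0.36

Inflammation score differs across drugs for reasons unrelated to any effect of the drug itself, and it separately predicts the outcome — a classic confounder. We must compare within inflammation score levels.
Standardising Drug N to the population inflammation score mix: 0.274·45/255 + 0.333·40/150 + 0.393·26/45 = 0.364.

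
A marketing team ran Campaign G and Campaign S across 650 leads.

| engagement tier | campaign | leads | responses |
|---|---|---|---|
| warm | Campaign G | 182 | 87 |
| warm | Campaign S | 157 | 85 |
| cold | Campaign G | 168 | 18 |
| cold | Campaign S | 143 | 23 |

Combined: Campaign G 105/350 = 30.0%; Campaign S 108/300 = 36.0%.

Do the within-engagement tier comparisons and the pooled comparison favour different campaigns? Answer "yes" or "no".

no

Within each engagement tier level (warm 47.8% vs 54.1%; cold 10.7% vs 16.1%), Campaign S has the higher rate every time. Pooled: 30.0% vs 36.0% — Campaign S has the higher rate overall. They agree.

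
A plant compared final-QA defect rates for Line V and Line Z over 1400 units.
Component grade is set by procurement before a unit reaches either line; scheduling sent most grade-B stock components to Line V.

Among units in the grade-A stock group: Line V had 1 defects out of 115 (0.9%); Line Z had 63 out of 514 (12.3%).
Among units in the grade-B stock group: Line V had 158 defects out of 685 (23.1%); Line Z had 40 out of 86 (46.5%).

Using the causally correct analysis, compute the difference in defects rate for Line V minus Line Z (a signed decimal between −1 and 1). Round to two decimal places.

The stratified and pooled comparisons disagree (Line V wins within each component grade; Line Z wins overall), so the answer turns on the causal role of component grade.
Here component grade is a common cause — it drives both which line a case falls under and the outcome. The crude comparison mixes populations; the stratum-specific rates are the causally relevant ones.
Adjusting over the population distribution of component grade: 0.449·(0.009−0.123) + 0.551·(0.231−0.465) = -0.180.

-0.18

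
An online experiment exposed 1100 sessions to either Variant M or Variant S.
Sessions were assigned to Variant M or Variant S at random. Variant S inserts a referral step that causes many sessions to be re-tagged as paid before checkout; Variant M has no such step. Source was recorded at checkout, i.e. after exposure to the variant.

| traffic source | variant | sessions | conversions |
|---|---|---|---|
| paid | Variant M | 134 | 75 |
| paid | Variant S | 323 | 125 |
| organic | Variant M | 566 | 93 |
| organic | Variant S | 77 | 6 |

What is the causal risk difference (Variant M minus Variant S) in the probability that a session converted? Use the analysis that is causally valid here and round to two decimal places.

Traffic source is downstream of the variant. One should not condition on a consequence of treatment, so the overall rates are the right comparison.
The causal difference is the pooled difference: 0.240 − 0.328 = -0.087.

-0.09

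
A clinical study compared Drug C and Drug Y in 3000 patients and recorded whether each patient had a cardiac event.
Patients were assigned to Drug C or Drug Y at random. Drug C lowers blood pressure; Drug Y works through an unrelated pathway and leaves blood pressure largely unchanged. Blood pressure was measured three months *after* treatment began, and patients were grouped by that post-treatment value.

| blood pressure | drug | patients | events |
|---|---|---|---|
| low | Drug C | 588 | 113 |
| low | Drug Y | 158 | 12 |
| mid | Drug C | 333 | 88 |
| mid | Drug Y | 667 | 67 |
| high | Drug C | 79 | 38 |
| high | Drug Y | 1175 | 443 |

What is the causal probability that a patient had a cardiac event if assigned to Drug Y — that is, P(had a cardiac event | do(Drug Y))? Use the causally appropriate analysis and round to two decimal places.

0.26

Drug Y is lower inside every blood pressure stratum but Drug C is lower in aggregate. Whether to stratify depends on how blood pressure relates to the drug.
Blood pressure is downstream of the drug. One should not condition on a consequence of treatment, so the overall rates are the right comparison.
So P(outcome | do(Drug Y)) is just the pooled rate for Drug Y: 522/2000 = 0.261.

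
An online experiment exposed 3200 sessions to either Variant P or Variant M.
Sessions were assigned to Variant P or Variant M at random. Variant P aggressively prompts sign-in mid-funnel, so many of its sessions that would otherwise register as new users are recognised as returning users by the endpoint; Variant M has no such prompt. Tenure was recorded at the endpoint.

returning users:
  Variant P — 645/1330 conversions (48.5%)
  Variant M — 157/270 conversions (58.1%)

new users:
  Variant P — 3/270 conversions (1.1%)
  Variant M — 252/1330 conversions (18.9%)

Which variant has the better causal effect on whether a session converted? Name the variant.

Within every user tenure level Variant M has the higher rate, yet pooled Variant P does — Simpson's reversal.
The distribution of user tenure is itself part of what the variant does — it is an intermediate outcome. Holding it fixed would remove that part of the effect; the total effect is the pooled difference.
Pooled: Variant P 40.5% vs Variant M 25.6%; Variant P is higher overall.

Variant P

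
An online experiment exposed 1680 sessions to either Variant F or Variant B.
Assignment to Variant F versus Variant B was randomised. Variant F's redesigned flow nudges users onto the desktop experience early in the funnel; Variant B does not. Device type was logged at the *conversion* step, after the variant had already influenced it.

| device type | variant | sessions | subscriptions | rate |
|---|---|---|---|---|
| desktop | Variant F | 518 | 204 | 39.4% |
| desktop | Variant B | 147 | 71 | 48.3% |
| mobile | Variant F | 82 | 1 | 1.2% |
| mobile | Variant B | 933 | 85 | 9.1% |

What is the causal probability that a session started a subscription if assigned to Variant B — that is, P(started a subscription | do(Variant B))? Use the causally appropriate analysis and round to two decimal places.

0.14

Variant B is higher inside every device type stratum but Variant F is higher in aggregate. Whether to stratify depends on how device type relates to the variant.
Device type is downstream of the variant. One should not condition on a consequence of treatment, so the overall rates are the right comparison.
So P(outcome | do(Variant B)) is just the pooled rate for Variant B: 156/1080 = 0.144.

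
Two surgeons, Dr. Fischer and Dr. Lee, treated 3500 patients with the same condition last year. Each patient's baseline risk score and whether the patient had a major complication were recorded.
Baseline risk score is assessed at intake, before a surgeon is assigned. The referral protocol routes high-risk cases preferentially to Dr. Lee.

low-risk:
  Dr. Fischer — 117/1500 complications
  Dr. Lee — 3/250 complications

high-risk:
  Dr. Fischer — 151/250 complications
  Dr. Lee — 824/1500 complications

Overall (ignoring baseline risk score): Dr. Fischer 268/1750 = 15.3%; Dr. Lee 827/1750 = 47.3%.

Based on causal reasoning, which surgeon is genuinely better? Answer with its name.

The baseline risk score-specific comparison favours Dr. Lee throughout, but the pooled figures favour Dr. Fischer. The question is whether to condition on baseline risk score.
Since baseline risk score is a pre-existing factor (not a product of the surgeon) and it affects the outcome on its own, it is a confounder. The stratified rates, not the pooled rate, identify the causal effect.
Within each level — low-risk: 7.8% vs 1.2%; high-risk: 60.4% vs 54.9% — Dr. Lee is lower every time.

Dr. Lee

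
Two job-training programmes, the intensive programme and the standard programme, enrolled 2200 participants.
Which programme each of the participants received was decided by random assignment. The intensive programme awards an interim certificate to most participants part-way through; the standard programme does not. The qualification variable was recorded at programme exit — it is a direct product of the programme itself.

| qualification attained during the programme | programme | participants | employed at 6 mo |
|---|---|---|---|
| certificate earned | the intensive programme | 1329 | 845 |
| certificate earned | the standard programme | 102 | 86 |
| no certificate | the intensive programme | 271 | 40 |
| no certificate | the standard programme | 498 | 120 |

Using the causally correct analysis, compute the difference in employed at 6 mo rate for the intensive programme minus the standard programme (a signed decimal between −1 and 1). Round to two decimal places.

+0.21

Within every qualification attained during the programme level the standard programme has the higher rate, yet pooled the intensive programme does — Simpson's reversal.
Qualification attained during the programme here is a post-treatment variable shaped by the programme; conditioning on it would introduce bias rather than remove it. The overall comparison is the causal one.
The causal difference is the pooled difference: 0.553 − 0.343 = +0.210.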